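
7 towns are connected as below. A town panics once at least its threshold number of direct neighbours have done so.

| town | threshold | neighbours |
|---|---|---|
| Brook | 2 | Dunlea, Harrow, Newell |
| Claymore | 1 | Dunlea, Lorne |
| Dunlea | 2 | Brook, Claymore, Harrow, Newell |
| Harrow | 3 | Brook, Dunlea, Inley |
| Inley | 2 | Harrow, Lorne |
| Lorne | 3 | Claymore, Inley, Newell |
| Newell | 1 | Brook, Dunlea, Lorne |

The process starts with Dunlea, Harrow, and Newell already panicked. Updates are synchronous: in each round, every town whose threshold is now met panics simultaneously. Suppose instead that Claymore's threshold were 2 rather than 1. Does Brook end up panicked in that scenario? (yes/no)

With Claymore's threshold at 2:
Round 1 — Dunlea, Harrow, Newell panic (initial).
Round 2 — checking thresholds:
  Brook: 3 of 3 neighbours ≥ 2, panics.
  Claymore: 1 of 2 neighbours < 2, below threshold.
  Inley: 1 of 2 neighbours < 2, below threshold.
  Lorne: 1 of 3 neighbours < 3, below threshold.
Round 3 — no new panics; cascade stops.

yes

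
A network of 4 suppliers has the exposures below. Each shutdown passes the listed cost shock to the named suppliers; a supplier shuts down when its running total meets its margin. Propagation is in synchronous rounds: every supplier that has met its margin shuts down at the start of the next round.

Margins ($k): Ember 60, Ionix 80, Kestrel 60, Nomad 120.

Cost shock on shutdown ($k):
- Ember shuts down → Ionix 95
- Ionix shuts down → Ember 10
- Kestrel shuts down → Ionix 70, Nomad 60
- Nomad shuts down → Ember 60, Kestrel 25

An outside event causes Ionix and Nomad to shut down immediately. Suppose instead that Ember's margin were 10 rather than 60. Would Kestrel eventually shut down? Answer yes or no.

With Ember's margin at 10:
Round 1 — Ionix, Nomad shut down (initial).
  Ember: +10+60 → 70 ≥ 10
  Kestrel: +25 → 25 < 60
Round 2 — Ember shuts down.
No further shutdowns.

no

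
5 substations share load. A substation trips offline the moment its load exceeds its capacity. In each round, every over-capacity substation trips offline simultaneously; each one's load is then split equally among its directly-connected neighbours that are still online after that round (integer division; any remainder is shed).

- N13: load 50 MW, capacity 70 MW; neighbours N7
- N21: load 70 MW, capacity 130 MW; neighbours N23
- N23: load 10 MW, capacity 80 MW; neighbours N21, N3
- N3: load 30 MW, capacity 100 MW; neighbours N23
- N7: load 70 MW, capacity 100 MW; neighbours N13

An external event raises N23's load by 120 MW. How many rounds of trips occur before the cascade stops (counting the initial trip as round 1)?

2

Round 1 — N23 at 130 > 80. N23 trips offline.
  N23 sheds 130 MW to N21, N3: 65 each.
    N21: 70+65 = 135 > 130
    N3: 30+65 = 95 ≤ 100
Round 2 — N21 trips offline.
  N21 sheds 135 MW: no online neighbours, lost.
No further trips.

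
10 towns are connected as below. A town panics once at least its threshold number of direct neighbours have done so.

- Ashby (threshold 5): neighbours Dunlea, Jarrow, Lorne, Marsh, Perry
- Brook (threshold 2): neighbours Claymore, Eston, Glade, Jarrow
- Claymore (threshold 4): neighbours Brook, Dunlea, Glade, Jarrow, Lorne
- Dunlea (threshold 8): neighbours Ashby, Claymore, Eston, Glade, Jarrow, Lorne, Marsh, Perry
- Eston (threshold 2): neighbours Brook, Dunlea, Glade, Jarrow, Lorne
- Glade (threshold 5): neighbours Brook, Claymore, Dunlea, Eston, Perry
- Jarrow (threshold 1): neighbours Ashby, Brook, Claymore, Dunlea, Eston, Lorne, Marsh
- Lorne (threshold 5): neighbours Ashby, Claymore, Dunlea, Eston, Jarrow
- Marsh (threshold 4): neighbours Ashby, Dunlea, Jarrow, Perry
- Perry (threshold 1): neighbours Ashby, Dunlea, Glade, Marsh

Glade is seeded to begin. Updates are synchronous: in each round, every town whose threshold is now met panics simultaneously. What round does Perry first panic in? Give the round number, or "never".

2

Round 1 — Glade panics (initial).
Round 2 — checking thresholds:
  Brook: 1 of 4 neighbours < 2, holds.
  Claymore: 1 of 5 neighbours < 4, holds.
  Dunlea: 1 of 8 neighbours < 8, holds.
  Eston: 1 of 5 neighbours < 2, holds.
  Perry: 1 of 4 neighbours ≥ 1, panics.
Round 3 — no new panics; cascade stops.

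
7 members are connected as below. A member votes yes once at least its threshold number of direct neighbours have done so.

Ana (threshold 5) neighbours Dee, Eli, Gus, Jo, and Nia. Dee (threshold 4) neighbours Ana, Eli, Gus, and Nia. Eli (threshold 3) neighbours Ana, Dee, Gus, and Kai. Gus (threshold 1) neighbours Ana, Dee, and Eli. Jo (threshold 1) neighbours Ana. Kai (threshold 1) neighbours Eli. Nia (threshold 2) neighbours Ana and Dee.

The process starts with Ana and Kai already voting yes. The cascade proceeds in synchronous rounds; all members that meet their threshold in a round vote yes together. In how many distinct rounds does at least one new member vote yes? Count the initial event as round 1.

3

Round 1 — Ana, Kai vote yes (initial).
Round 2 — checking thresholds:
  Dee: 1 of 4 neighbours < 4, below threshold.
  Eli: 2 of 4 neighbours < 3, below threshold.
  Gus: 1 of 3 neighbours ≥ 1, votes yes.
  Jo: 1 of 1 neighbours ≥ 1, votes yes.
  Nia: 1 of 2 neighbours < 2, below threshold.
Round 3 — checking thresholds:
  Dee: 2 of 4 neighbours < 4, below threshold.
  Eli: 3 of 4 neighbours ≥ 3, votes yes.
  Nia: 1 of 2 neighbours < 2, below threshold.
Round 4 — no new yes votes; cascade stops.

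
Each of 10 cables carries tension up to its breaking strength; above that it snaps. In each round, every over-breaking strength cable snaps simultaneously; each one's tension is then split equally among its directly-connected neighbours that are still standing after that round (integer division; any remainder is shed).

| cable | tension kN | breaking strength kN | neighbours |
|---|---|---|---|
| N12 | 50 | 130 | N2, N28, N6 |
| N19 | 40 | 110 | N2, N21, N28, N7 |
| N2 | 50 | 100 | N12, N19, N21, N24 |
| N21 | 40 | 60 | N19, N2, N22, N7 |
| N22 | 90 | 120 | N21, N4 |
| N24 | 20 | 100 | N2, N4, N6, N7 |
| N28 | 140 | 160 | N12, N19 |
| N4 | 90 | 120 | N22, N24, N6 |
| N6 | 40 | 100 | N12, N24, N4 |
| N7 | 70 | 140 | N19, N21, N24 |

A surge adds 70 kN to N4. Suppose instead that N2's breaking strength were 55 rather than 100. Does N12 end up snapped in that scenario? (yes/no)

With N2's breaking strength at 55:
Round 1 — N4 at 160 > 120. N4 snaps.
  N4 sheds 160 kN to N22, N24, N6: 53 each (1 lost).
    N22: 90+53 = 143 > 120
    N24: 20+53 = 73 ≤ 100
    N6: 40+53 = 93 ≤ 100
Round 2 — N22 snaps.
  N22 sheds 143 kN to N21: 143 each.
    N21: 40+143 = 183 > 60
Round 3 — N21 snaps.
  N21 sheds 183 kN to N19, N2, N7: 61 each.
    N19: 40+61 = 101 ≤ 110
    N2: 50+61 = 111 > 55
    N7: 70+61 = 131 ≤ 140
Round 4 — N2 snaps.
  N2 sheds 111 kN to N12, N19, N24: 37 each.
    N12: 50+37 = 87 ≤ 130
    N19: 101+37 = 138 > 110
    N24: 73+37 = 110 > 100
Round 5 — N19, N24 snap.
  N19 sheds 138 kN to N28, N7: 69 each.
    N28: 140+69 = 209 > 160
    N7: 131+69 = 200 > 140
  N24 sheds 110 kN to N6, N7: 55 each.
    N6: 93+55 = 148 > 100
    N7: 200+55 = 255 > 140
Round 6 — N28, N6, N7 snap.
  N28 sheds 209 kN to N12: 209 each.
    N12: 87+209 = 296 > 130
  N6 sheds 148 kN to N12: 148 each.
    N12: 296+148 = 444 > 130
  N7 sheds 255 kN: no online neighbours, lost.
Round 7 — N12 snaps.
  N12 sheds 444 kN: no online neighbours, lost.
No further breaks.

yes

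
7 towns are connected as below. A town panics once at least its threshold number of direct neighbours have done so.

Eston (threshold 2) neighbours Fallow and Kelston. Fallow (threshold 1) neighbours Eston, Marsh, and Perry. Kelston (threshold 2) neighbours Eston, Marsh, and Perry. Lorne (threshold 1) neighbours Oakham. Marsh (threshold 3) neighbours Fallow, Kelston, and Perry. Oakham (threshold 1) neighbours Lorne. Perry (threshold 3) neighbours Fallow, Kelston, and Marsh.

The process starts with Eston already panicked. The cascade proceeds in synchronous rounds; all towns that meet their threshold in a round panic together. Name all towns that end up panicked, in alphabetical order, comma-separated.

Round 1 — Eston panics (initial).
Round 2 — checking thresholds:
  Fallow: 1 of 3 neighbours ≥ 1, panics.
  Kelston: 1 of 3 neighbours < 2, below threshold.
Round 3 — no new panics; cascade stops.

Eston, Fallow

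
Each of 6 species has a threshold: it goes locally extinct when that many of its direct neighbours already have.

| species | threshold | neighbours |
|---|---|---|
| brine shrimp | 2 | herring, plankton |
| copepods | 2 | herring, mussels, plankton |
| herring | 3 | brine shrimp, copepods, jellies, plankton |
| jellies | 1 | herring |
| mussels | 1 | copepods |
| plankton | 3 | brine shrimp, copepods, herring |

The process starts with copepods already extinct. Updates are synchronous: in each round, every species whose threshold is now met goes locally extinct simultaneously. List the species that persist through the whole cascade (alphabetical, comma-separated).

Round 1 — copepods goes locally extinct (initial).
Round 2 — checking thresholds:
  herring: 1 of 4 neighbours < 3, holds.
  mussels: 1 of 1 neighbours ≥ 1, goes locally extinct.
  plankton: 1 of 3 neighbours < 3, holds.
Round 3 — no new extinctions; cascade stops.

brine shrimp, herring, jellies, plankton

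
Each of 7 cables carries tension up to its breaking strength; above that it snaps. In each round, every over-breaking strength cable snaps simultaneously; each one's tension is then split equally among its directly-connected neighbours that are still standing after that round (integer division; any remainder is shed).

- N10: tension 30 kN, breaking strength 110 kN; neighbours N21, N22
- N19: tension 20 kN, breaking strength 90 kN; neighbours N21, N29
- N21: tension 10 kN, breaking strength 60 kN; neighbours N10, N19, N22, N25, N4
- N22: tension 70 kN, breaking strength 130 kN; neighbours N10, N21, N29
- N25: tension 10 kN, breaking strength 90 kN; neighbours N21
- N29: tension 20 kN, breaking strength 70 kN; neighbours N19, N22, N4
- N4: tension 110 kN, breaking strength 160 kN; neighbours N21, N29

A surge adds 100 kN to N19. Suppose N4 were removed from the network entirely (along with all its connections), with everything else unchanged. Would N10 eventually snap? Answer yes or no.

With N4 removed:
Round 1 — N19 at 120 > 90. N19 snaps.
  N19 sheds 120 kN to N21, N29: 60 each.
    N21: 10+60 = 70 > 60
    N29: 20+60 = 80 > 70
Round 2 — N21, N29 snap.
  N21 sheds 70 kN to N10, N22, N25: 23 each (1 lost).
    N10: 30+23 = 53 ≤ 110
    N22: 70+23 = 93 ≤ 130
    N25: 10+23 = 33 ≤ 90
  N29 sheds 80 kN to N22: 80 each.
    N22: 93+80 = 173 > 130
Round 3 — N22 snaps.
  N22 sheds 173 kN to N10: 173 each.
    N10: 53+173 = 226 > 110
Round 4 — N10 snaps.
  N10 sheds 226 kN: no online neighbours, lost.
No further breaks.

yes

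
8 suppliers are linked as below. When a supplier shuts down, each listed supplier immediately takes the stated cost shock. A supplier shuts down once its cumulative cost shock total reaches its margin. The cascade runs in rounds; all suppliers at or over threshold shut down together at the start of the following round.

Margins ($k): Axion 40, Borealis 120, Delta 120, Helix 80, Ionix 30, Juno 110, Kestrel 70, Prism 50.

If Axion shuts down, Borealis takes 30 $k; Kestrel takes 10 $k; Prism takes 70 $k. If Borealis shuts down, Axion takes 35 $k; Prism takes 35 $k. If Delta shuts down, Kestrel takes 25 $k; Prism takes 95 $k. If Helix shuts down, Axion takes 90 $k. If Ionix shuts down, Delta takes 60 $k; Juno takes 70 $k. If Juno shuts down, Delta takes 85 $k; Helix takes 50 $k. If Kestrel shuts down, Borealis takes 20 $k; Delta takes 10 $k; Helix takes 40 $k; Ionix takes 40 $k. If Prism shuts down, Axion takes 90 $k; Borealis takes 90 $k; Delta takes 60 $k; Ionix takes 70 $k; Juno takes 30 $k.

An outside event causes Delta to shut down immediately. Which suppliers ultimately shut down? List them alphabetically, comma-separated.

Axion, Borealis, Delta, Ionix, Prism

Round 1 — Delta shuts down (initial).
  Kestrel: +25 → 25 < 70
  Prism: +95 → 95 ≥ 50
Round 2 — Prism shuts down.
  Axion: +90 → 90 ≥ 40
  Borealis: +90 → 90 < 120
  Ionix: +70 → 70 ≥ 30
  Juno: +30 → 30 < 110
Round 3 — Axion, Ionix shut down.
  Borealis: +30 → 120 ≥ 120
  Juno: +70 → 100 < 110
  Kestrel: +10 → 35 < 70
Round 4 — Borealis shuts down.
No further shutdowns.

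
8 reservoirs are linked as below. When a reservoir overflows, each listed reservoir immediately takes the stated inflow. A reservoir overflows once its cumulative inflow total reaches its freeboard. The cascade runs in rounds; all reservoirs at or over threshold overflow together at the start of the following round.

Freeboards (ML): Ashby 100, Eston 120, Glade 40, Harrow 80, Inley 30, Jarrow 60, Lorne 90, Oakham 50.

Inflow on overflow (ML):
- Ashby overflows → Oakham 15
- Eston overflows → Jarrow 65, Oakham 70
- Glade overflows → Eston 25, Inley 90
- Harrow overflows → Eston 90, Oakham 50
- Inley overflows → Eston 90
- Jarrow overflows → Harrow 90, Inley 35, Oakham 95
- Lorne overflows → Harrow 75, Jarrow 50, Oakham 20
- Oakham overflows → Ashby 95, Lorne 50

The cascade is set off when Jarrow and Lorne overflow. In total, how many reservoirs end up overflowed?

Round 1 — Jarrow, Lorne overflow (initial).
  Harrow: +90+75 → 165 ≥ 80
  Inley: +35 → 35 ≥ 30
  Oakham: +95+20 → 115 ≥ 50
Round 2 — Harrow, Inley, Oakham overflow.
  Ashby: +95 → 95 < 100
  Eston: +90+90 → 180 ≥ 120
Round 3 — Eston overflows.
No further overflows.

6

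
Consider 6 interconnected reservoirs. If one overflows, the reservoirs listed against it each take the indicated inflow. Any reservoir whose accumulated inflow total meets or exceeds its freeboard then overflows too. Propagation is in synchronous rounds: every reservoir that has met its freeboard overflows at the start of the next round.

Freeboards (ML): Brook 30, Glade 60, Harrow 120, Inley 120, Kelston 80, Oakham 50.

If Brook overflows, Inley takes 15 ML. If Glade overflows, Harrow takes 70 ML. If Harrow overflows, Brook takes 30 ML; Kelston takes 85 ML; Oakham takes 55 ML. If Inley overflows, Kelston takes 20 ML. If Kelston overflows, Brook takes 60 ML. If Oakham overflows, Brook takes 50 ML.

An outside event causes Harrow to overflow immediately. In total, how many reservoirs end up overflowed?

4

Round 1 — Harrow overflows (initial).
  Brook: +30 → 30 ≥ 30
  Kelston: +85 → 85 ≥ 80
  Oakham: +55 → 55 ≥ 50
Round 2 — Brook, Kelston, Oakham overflow.
  Inley: +15 → 15 < 120
No further overflows.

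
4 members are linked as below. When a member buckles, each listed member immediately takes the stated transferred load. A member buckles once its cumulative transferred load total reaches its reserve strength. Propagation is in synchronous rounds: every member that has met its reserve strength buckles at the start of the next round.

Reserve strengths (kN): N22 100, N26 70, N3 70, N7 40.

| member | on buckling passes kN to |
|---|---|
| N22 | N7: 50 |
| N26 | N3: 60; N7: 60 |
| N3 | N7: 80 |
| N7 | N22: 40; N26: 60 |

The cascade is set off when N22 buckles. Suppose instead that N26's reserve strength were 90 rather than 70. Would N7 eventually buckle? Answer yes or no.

yes

With N26's reserve strength at 90:
Round 1 — N22 buckles (initial).
  N7: +50 → 50 ≥ 40
Round 2 — N7 buckles.
  N26: +60 → 60 < 90
No further bucklings.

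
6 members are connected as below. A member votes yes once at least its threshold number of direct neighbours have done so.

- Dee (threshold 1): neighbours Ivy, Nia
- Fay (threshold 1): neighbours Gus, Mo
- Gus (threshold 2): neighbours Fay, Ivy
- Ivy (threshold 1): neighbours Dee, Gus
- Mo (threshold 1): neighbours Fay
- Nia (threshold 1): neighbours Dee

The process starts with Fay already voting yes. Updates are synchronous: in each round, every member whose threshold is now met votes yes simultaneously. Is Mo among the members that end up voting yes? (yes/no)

yes

Round 1 — Fay votes yes (initial).
Round 2 — checking thresholds:
  Gus: 1 of 2 neighbours < 2, not yet.
  Mo: 1 of 1 neighbours ≥ 1, votes yes.
Round 3 — no new yes votes; cascade stops.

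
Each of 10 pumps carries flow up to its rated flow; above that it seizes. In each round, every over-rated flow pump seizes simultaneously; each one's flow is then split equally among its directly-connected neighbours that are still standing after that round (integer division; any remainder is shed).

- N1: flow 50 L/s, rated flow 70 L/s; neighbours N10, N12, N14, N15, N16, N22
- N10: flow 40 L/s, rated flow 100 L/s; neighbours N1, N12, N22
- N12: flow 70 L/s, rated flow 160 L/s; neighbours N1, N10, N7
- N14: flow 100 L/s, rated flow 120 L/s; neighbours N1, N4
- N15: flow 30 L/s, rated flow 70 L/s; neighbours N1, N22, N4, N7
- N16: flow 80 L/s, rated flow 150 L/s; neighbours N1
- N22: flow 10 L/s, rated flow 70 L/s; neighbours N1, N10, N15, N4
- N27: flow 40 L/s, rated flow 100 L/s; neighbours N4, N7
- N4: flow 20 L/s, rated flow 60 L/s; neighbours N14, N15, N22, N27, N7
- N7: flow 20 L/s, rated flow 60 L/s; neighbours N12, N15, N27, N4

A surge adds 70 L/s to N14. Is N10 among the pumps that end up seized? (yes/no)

Round 1 — N14 at 170 > 120. N14 seizes.
  N14 sheds 170 L/s to N1, N4: 85 each.
    N1: 50+85 = 135 > 70
    N4: 20+85 = 105 > 60
Round 2 — N1, N4 seize.
  N1 sheds 135 L/s to N10, N12, N15, N16, N22: 27 each.
    N10: 40+27 = 67 ≤ 100
    N12: 70+27 = 97 ≤ 160
    N15: 30+27 = 57 ≤ 70
    N16: 80+27 = 107 ≤ 150
    N22: 10+27 = 37 ≤ 70
  N4 sheds 105 L/s to N15, N22, N27, N7: 26 each (1 lost).
    N15: 57+26 = 83 > 70
    N22: 37+26 = 63 ≤ 70
    N27: 40+26 = 66 ≤ 100
    N7: 20+26 = 46 ≤ 60
Round 3 — N15 seizes.
  N15 sheds 83 L/s to N22, N7: 41 each (1 lost).
    N22: 63+41 = 104 > 70
    N7: 46+41 = 87 > 60
Round 4 — N22, N7 seize.
  N22 sheds 104 L/s to N10: 104 each.
    N10: 67+104 = 171 > 100
  N7 sheds 87 L/s to N12, N27: 43 each (1 lost).
    N12: 97+43 = 140 ≤ 160
    N27: 66+43 = 109 > 100
Round 5 — N10, N27 seize.
  N10 sheds 171 L/s to N12: 171 each.
    N12: 140+171 = 311 > 160
  N27 sheds 109 L/s: no online neighbours, lost.
Round 6 — N12 seizes.
  N12 sheds 311 L/s: no online neighbours, lost.
No further seizures.

yes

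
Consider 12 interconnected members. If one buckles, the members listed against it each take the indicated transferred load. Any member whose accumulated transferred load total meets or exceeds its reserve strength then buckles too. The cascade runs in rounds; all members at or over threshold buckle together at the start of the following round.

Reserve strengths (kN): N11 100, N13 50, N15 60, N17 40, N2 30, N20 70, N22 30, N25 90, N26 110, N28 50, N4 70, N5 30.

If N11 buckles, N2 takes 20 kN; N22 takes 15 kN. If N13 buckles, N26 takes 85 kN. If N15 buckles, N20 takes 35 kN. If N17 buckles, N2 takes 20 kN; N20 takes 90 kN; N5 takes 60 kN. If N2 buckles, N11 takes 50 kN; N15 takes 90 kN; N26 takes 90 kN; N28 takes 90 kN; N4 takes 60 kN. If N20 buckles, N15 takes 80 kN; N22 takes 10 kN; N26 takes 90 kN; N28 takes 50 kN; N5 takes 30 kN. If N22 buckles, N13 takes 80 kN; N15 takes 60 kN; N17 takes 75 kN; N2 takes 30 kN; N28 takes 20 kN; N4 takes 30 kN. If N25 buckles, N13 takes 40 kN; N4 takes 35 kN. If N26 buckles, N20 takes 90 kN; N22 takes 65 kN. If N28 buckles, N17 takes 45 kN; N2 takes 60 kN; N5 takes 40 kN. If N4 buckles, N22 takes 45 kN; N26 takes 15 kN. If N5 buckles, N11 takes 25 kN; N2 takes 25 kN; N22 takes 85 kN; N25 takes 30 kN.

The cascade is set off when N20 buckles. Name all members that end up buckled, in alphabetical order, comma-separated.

Round 1 — N20 buckles (initial).
  N15: +80 → 80 ≥ 60
  N22: +10 → 10 < 30
  N26: +90 → 90 < 110
  N28: +50 → 50 ≥ 50
  N5: +30 → 30 ≥ 30
Round 2 — N15, N28, N5 buckle.
  N11: +25 → 25 < 100
  N17: +45 → 45 ≥ 40
  N2: +60+25 → 85 ≥ 30
  N22: +85 → 95 ≥ 30
  N25: +30 → 30 < 90
Round 3 — N17, N2, N22 buckle.
  N11: +50 → 75 < 100
  N13: +80 → 80 ≥ 50
  N26: +90 → 180 ≥ 110
  N4: +60+30 → 90 ≥ 70
Round 4 — N13, N26, N4 buckle.
No further bucklings.

N13, N15, N17, N2, N20, N22, N26, N28, N4, N5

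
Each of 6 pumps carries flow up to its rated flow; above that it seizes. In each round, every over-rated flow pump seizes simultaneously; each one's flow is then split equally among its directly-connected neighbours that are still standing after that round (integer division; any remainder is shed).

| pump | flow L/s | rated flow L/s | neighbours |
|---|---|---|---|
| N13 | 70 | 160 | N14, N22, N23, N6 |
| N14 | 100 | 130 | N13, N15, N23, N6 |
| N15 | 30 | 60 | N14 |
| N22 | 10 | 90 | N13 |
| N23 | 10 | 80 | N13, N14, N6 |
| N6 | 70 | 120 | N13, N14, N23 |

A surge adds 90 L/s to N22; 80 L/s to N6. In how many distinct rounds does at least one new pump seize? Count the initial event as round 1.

Round 1 — N22 at 100 > 90; N6 at 150 > 120. N22, N6 seize.
  N22 sheds 100 L/s to N13: 100 each.
    N13: 70+100 = 170 > 160
  N6 sheds 150 L/s to N13, N14, N23: 50 each.
    N13: 170+50 = 220 > 160
    N14: 100+50 = 150 > 130
    N23: 10+50 = 60 ≤ 80
Round 2 — N13, N14 seize.
  N13 sheds 220 L/s to N23: 220 each.
    N23: 60+220 = 280 > 80
  N14 sheds 150 L/s to N15, N23: 75 each.
    N15: 30+75 = 105 > 60
    N23: 280+75 = 355 > 80
Round 3 — N15, N23 seize.
  N15 sheds 105 L/s: no online neighbours, lost.
  N23 sheds 355 L/s: no online neighbours, lost.
No further seizures.

3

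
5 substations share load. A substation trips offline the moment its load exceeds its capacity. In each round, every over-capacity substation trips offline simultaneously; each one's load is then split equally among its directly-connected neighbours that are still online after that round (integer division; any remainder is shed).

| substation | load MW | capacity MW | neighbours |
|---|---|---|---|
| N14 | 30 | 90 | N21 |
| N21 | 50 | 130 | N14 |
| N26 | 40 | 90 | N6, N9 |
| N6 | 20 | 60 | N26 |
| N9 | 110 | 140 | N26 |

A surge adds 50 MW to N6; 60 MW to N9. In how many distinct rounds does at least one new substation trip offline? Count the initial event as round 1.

Round 1 — N6 at 70 > 60; N9 at 170 > 140. N6, N9 trip offline.
  N6 sheds 70 MW to N26: 70 each.
    N26: 40+70 = 110 > 90
  N9 sheds 170 MW to N26: 170 each.
    N26: 110+170 = 280 > 90
Round 2 — N26 trips offline.
  N26 sheds 280 MW: no online neighbours, lost.
No further trips.

2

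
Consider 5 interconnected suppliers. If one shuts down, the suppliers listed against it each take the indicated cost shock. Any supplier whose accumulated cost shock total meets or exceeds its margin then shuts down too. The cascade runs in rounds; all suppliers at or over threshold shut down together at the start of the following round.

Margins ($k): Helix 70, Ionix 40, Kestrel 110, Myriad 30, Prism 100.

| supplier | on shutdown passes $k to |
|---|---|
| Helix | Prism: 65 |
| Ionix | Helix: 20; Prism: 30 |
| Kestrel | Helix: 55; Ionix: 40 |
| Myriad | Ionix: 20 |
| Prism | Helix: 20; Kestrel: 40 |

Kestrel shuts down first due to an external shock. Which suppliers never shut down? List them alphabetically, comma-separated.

Round 1 — Kestrel shuts down (initial).
  Helix: +55 → 55 < 70
  Ionix: +40 → 40 ≥ 40
Round 2 — Ionix shuts down.
  Helix: +20 → 75 ≥ 70
  Prism: +30 → 30 < 100
Round 3 — Helix shuts down.
  Prism: +65 → 95 < 100
No further shutdowns.

Myriad, Prism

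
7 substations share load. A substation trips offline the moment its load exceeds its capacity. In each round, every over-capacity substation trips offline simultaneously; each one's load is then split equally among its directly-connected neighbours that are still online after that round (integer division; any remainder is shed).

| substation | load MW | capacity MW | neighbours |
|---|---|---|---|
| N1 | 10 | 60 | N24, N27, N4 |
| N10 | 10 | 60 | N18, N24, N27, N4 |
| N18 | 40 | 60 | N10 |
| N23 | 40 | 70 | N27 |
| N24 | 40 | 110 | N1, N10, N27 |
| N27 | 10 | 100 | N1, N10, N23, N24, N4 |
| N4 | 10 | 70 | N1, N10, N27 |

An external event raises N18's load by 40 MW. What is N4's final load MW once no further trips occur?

Round 1 — N18 at 80 > 60. N18 trips offline.
  N18 sheds 80 MW to N10: 80 each.
    N10: 10+80 = 90 > 60
Round 2 — N10 trips offline.
  N10 sheds 90 MW to N24, N27, N4: 30 each.
    N24: 40+30 = 70 ≤ 110
    N27: 10+30 = 40 ≤ 100
    N4: 10+30 = 40 ≤ 70
No further trips.

40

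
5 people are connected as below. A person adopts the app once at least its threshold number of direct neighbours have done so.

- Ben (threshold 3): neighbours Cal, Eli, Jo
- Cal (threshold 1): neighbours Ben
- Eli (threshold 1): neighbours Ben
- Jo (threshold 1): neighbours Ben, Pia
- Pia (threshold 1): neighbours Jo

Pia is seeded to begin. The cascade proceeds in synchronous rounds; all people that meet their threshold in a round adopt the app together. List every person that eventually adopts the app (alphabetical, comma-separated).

Jo, Pia

Round 1 — Pia adopts the app (initial).
Round 2 — checking thresholds:
  Jo: 1 of 2 neighbours ≥ 1, adopts the app.
Round 3 — no new adoptions; cascade stops.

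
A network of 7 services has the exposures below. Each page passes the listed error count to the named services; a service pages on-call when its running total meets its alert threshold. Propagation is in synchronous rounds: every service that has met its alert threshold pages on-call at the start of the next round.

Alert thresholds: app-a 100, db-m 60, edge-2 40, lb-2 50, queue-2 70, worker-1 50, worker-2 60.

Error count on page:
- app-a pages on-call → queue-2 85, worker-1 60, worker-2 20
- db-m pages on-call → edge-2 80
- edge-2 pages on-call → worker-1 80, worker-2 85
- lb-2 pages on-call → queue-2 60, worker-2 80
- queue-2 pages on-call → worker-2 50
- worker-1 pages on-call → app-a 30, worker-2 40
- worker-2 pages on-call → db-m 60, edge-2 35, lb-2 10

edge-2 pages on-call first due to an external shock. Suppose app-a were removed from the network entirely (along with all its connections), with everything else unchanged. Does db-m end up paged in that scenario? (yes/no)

With app-a removed:
Round 1 — edge-2 pages on-call (initial).
  worker-1: +80 → 80 ≥ 50
  worker-2: +85 → 85 ≥ 60
Round 2 — worker-1, worker-2 page on-call.
  db-m: +60 → 60 ≥ 60
  lb-2: +10 → 10 < 50
Round 3 — db-m pages on-call.
No further pages.

yes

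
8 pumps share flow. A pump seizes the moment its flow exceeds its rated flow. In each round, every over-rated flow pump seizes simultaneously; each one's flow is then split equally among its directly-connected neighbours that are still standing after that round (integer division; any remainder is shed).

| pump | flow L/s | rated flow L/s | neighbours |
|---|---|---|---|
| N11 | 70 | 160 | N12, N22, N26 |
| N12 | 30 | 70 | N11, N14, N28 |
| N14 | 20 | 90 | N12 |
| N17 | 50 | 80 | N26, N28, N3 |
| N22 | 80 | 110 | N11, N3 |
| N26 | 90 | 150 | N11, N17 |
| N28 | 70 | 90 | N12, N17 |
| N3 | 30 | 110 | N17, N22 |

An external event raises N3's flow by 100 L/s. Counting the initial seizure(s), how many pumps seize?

8

Round 1 — N3 at 130 > 110. N3 seizes.
  N3 sheds 130 L/s to N17, N22: 65 each.
    N17: 50+65 = 115 > 80
    N22: 80+65 = 145 > 110
Round 2 — N17, N22 seize.
  N17 sheds 115 L/s to N26, N28: 57 each (1 lost).
    N26: 90+57 = 147 ≤ 150
    N28: 70+57 = 127 > 90
  N22 sheds 145 L/s to N11: 145 each.
    N11: 70+145 = 215 > 160
Round 3 — N11, N28 seize.
  N11 sheds 215 L/s to N12, N26: 107 each (1 lost).
    N12: 30+107 = 137 > 70
    N26: 147+107 = 254 > 150
  N28 sheds 127 L/s to N12: 127 each.
    N12: 137+127 = 264 > 70
Round 4 — N12, N26 seize.
  N12 sheds 264 L/s to N14: 264 each.
    N14: 20+264 = 284 > 90
  N26 sheds 254 L/s: no online neighbours, lost.
Round 5 — N14 seizes.
  N14 sheds 284 L/s: no online neighbours, lost.
No further seizures.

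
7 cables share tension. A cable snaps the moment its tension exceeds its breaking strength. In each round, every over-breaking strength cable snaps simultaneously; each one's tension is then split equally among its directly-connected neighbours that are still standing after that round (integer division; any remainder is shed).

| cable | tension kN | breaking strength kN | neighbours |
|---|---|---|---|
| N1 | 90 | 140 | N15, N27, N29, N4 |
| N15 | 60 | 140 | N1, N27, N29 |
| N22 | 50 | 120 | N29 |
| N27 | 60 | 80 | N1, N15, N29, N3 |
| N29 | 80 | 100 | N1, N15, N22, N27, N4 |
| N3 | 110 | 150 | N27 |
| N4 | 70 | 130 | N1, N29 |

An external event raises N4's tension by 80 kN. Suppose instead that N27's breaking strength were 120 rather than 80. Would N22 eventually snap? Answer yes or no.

With N27's breaking strength at 120:
Round 1 — N4 at 150 > 130. N4 snaps.
  N4 sheds 150 kN to N1, N29: 75 each.
    N1: 90+75 = 165 > 140
    N29: 80+75 = 155 > 100
Round 2 — N1, N29 snap.
  N1 sheds 165 kN to N15, N27: 82 each (1 lost).
    N15: 60+82 = 142 > 140
    N27: 60+82 = 142 > 120
  N29 sheds 155 kN to N15, N22, N27: 51 each (2 lost).
    N15: 142+51 = 193 > 140
    N22: 50+51 = 101 ≤ 120
    N27: 142+51 = 193 > 120
Round 3 — N15, N27 snap.
  N15 sheds 193 kN: no online neighbours, lost.
  N27 sheds 193 kN to N3: 193 each.
    N3: 110+193 = 303 > 150
Round 4 — N3 snaps.
  N3 sheds 303 kN: no online neighbours, lost.
No further breaks.

no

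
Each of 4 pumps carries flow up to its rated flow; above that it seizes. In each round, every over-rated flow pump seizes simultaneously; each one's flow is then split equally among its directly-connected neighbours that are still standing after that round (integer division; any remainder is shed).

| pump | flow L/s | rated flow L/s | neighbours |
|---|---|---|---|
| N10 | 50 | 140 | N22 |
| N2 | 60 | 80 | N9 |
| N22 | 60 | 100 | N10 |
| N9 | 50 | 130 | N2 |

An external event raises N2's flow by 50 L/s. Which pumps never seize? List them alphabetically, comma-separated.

N10, N22

Round 1 — N2 at 110 > 80. N2 seizes.
  N2 sheds 110 L/s to N9: 110 each.
    N9: 50+110 = 160 > 130
Round 2 — N9 seizes.
  N9 sheds 160 L/s: no online neighbours, lost.
No further seizures.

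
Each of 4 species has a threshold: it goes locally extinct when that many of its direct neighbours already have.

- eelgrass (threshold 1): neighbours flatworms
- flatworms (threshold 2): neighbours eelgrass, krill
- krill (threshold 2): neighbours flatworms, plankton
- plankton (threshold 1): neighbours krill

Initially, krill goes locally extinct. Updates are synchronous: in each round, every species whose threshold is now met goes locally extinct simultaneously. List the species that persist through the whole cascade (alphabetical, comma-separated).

eelgrass, flatworms

Round 1 — krill goes locally extinct (initial).
Round 2 — checking thresholds:
  flatworms: 1 of 2 neighbours < 2, not yet.
  plankton: 1 of 1 neighbours ≥ 1, goes locally extinct.
Round 3 — no new extinctions; cascade stops.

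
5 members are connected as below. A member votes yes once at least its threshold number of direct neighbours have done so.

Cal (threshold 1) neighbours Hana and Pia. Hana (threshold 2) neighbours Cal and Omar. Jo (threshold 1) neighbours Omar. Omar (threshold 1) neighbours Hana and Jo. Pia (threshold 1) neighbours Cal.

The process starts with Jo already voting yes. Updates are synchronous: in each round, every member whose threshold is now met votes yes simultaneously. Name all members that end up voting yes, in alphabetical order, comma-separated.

Round 1 — Jo votes yes (initial).
Round 2 — checking thresholds:
  Omar: 1 of 2 neighbours ≥ 1, votes yes.
Round 3 — no new yes votes; cascade stops.

Jo, Omar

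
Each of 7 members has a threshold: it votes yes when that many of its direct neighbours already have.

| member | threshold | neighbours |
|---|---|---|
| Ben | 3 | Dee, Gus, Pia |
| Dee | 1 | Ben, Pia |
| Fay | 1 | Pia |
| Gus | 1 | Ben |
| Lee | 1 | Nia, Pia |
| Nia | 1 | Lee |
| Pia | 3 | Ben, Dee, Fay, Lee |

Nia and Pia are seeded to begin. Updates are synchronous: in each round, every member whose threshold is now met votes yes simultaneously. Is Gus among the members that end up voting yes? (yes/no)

Round 1 — Nia, Pia vote yes (initial).
Round 2 — checking thresholds:
  Ben: 1 of 3 neighbours < 3, holds.
  Dee: 1 of 2 neighbours ≥ 1, votes yes.
  Fay: 1 of 1 neighbours ≥ 1, votes yes.
  Lee: 2 of 2 neighbours ≥ 1, votes yes.
Round 3 — no new yes votes; cascade stops.

no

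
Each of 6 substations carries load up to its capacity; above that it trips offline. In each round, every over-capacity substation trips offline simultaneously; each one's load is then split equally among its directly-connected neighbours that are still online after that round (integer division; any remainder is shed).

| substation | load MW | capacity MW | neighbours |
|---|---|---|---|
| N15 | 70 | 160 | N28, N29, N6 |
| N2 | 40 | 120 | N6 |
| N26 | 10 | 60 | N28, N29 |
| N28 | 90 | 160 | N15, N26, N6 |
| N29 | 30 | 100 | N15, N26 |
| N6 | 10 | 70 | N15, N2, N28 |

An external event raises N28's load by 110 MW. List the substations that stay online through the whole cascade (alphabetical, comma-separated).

Round 1 — N28 at 200 > 160. N28 trips offline.
  N28 sheds 200 MW to N15, N26, N6: 66 each (2 lost).
    N15: 70+66 = 136 ≤ 160
    N26: 10+66 = 76 > 60
    N6: 10+66 = 76 > 70
Round 2 — N26, N6 trip offline.
  N26 sheds 76 MW to N29: 76 each.
    N29: 30+76 = 106 > 100
  N6 sheds 76 MW to N15, N2: 38 each.
    N15: 136+38 = 174 > 160
    N2: 40+38 = 78 ≤ 120
Round 3 — N15, N29 trip offline.
  N15 sheds 174 MW: no online neighbours, lost.
  N29 sheds 106 MW: no online neighbours, lost.
No further trips.

N2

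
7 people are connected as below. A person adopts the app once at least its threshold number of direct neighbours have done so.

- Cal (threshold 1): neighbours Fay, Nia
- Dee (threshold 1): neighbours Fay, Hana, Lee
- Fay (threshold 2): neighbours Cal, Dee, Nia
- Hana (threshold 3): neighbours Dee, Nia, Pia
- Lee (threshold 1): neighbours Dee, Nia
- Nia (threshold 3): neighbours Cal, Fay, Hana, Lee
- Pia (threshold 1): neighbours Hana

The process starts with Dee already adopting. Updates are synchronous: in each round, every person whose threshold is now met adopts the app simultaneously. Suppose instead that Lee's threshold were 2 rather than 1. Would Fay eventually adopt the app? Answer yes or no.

With Lee's threshold at 2:
Round 1 — Dee adopts the app (initial).
Round 2 — no new adoptions; cascade stops.

no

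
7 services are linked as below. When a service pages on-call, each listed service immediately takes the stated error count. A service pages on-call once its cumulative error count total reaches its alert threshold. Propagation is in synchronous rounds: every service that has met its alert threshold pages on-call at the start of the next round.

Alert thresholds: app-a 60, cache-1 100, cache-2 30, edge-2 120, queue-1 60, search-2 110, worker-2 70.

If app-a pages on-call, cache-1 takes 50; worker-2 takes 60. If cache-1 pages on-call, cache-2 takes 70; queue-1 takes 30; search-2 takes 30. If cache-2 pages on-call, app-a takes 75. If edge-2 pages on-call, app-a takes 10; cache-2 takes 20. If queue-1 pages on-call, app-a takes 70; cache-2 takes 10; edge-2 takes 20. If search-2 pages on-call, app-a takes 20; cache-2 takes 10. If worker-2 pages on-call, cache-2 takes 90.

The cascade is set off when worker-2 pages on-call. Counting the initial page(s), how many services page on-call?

3

Round 1 — worker-2 pages on-call (initial).
  cache-2: +90 → 90 ≥ 30
Round 2 — cache-2 pages on-call.
  app-a: +75 → 75 ≥ 60
Round 3 — app-a pages on-call.
  cache-1: +50 → 50 < 100
No further pages.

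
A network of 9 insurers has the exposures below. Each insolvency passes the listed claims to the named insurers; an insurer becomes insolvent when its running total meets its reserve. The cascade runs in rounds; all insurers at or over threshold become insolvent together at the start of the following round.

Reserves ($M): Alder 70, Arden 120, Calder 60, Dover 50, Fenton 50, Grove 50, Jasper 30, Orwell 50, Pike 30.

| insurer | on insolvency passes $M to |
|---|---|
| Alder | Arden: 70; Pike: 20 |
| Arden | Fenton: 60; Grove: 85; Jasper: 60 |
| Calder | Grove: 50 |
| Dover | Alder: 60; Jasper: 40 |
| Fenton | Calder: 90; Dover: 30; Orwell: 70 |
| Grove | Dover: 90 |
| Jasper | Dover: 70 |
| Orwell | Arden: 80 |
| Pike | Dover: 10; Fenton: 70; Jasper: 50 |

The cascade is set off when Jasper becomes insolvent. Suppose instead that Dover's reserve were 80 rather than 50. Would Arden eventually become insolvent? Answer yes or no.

no

With Dover's reserve at 80:
Round 1 — Jasper becomes insolvent (initial).
  Dover: +70 → 70 < 80
No further insolvencies.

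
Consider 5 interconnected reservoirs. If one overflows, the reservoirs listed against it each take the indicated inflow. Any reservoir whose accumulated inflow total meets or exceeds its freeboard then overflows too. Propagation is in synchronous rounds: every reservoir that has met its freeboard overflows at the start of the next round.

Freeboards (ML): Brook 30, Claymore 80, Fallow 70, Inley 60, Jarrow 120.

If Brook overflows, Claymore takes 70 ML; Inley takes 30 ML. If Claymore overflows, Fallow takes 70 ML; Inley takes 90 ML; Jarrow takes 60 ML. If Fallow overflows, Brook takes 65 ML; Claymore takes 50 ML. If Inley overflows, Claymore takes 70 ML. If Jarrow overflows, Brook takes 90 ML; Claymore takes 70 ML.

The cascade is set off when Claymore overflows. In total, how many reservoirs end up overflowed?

Round 1 — Claymore overflows (initial).
  Fallow: +70 → 70 ≥ 70
  Inley: +90 → 90 ≥ 60
  Jarrow: +60 → 60 < 120
Round 2 — Fallow, Inley overflow.
  Brook: +65 → 65 ≥ 30
Round 3 — Brook overflows.
No further overflows.

4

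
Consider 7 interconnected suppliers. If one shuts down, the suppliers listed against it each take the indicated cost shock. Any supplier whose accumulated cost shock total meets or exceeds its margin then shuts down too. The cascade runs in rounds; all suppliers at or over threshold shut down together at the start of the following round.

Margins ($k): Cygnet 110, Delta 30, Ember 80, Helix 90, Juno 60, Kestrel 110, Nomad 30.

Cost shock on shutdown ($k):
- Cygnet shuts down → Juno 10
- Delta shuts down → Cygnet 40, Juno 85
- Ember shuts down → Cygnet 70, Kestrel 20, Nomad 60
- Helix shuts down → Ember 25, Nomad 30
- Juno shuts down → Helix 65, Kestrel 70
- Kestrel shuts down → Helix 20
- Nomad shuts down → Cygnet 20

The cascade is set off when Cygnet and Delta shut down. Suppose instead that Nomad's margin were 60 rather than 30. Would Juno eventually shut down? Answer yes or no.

With Nomad's margin at 60:
Round 1 — Cygnet, Delta shut down (initial).
  Juno: +10+85 → 95 ≥ 60
Round 2 — Juno shuts down.
  Helix: +65 → 65 < 90
  Kestrel: +70 → 70 < 110
No further shutdowns.

yes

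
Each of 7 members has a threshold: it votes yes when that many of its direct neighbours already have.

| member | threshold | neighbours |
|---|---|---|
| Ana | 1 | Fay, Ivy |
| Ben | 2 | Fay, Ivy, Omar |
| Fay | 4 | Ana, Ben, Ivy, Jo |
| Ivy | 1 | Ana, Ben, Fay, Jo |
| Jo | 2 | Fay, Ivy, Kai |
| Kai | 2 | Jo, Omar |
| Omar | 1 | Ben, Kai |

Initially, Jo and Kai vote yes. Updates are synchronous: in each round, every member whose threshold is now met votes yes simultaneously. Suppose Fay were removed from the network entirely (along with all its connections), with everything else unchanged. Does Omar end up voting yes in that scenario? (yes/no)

yes

With Fay removed:
Round 1 — Jo, Kai vote yes (initial).
Round 2 — checking thresholds:
  Ivy: 1 of 3 neighbours ≥ 1, votes yes.
  Omar: 1 of 2 neighbours ≥ 1, votes yes.
Round 3 — checking thresholds:
  Ana: 1 of 1 neighbours ≥ 1, votes yes.
  Ben: 2 of 2 neighbours ≥ 2, votes yes.
Round 4 — no new yes votes; cascade stops.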